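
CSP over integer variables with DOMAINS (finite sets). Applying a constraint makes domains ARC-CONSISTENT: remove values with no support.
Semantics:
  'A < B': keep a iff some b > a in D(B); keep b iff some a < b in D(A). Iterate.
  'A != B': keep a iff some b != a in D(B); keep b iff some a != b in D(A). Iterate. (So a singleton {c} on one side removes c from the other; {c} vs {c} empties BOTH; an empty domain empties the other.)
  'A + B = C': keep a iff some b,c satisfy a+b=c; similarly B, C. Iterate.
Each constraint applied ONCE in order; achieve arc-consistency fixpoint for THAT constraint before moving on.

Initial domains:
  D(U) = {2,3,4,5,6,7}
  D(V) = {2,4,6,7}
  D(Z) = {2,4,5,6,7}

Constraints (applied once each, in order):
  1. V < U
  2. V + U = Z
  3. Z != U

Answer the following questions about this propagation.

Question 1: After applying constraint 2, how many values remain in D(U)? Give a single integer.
Answer: 3

Derivation:
Constraint 1 (V < U) on D(V)={2,4,6,7} D(U)={2,3,4,5,6,7}: V {2,4,6,7}->{2,4,6}; U {2,3,4,5,6,7}->{3,4,5,6,7}
Constraint 2 (V + U = Z) on D(V)={2,4,6} D(U)={3,4,5,6,7} D(Z)={2,4,5,6,7}: V {2,4,6}->{2,4}; U {3,4,5,6,7}->{3,4,5}; Z {2,4,5,6,7}->{5,6,7}
So after constraint 2: D(U)={3,4,5}, size = 3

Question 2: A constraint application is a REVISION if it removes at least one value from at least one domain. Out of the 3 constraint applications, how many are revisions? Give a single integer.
Answer: 2

Derivation:
Constraint 1 (V < U) on D(V)={2,4,6,7} D(U)={2,3,4,5,6,7}: V {2,4,6,7}->{2,4,6}; U {2,3,4,5,6,7}->{3,4,5,6,7} => REVISION
Constraint 2 (V + U = Z) on D(V)={2,4,6} D(U)={3,4,5,6,7} D(Z)={2,4,5,6,7}: V {2,4,6}->{2,4}; U {3,4,5,6,7}->{3,4,5}; Z {2,4,5,6,7}->{5,6,7} => REVISION
Constraint 3 (Z != U) on D(Z)={5,6,7} D(U)={3,4,5}: no change => not a revision
Total revisions = 2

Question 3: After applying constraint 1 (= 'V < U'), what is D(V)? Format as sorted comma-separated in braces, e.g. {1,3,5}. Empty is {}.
Constraint 1 (V < U) on D(V)={2,4,6,7} D(U)={2,3,4,5,6,7}: V {2,4,6,7}->{2,4,6}; U {2,3,4,5,6,7}->{3,4,5,6,7}
So after constraint 1: D(V) = {2,4,6}

Answer: {2,4,6}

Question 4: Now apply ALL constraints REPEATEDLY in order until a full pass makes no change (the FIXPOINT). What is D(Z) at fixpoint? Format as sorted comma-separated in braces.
Answer: {5,6,7}

Derivation:
pass 0 (initial): D(Z)={2,4,5,6,7}
pass 1: U {2,3,4,5,6,7}->{3,4,5}; V {2,4,6,7}->{2,4}; Z {2,4,5,6,7}->{5,6,7}
pass 2: no change
Fixpoint after 2 passes: D(Z) = {5,6,7}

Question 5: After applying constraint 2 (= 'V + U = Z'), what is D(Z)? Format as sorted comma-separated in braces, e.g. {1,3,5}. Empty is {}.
Answer: {5,6,7}

Derivation:
Constraint 1 (V < U) on D(V)={2,4,6,7} D(U)={2,3,4,5,6,7}: V {2,4,6,7}->{2,4,6}; U {2,3,4,5,6,7}->{3,4,5,6,7}
Constraint 2 (V + U = Z) on D(V)={2,4,6} D(U)={3,4,5,6,7} D(Z)={2,4,5,6,7}: V {2,4,6}->{2,4}; U {3,4,5,6,7}->{3,4,5}; Z {2,4,5,6,7}->{5,6,7}
So after constraint 2: D(Z) = {5,6,7}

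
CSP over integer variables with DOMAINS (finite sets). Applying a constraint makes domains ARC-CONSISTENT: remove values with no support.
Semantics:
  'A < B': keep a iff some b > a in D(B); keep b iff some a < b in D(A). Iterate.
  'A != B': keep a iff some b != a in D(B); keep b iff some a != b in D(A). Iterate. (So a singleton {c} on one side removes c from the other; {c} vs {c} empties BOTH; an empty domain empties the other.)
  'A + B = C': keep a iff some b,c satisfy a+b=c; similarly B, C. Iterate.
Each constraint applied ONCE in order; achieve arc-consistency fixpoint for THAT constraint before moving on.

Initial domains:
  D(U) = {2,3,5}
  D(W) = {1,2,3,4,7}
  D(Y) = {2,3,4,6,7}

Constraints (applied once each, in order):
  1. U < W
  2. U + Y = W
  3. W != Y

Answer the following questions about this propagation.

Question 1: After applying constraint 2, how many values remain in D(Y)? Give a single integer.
Constraint 1 (U < W) on D(U)={2,3,5} D(W)={1,2,3,4,7}: W {1,2,3,4,7}->{3,4,7}
Constraint 2 (U + Y = W) on D(U)={2,3,5} D(Y)={2,3,4,6,7} D(W)={3,4,7}: Y {2,3,4,6,7}->{2,4}; W {3,4,7}->{4,7}
So after constraint 2: D(Y)={2,4}, size = 2

Answer: 2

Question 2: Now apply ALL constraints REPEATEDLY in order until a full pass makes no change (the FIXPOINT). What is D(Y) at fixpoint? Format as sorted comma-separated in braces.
Answer: {2,4}

Derivation:
pass 0 (initial): D(Y)={2,3,4,6,7}
pass 1: W {1,2,3,4,7}->{4,7}; Y {2,3,4,6,7}->{2,4}
pass 2: no change
Fixpoint after 2 passes: D(Y) = {2,4}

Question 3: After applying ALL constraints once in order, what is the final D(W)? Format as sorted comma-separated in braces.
Answer: {4,7}

Derivation:
Constraint 1 (U < W) on D(U)={2,3,5} D(W)={1,2,3,4,7}: W {1,2,3,4,7}->{3,4,7}
Constraint 2 (U + Y = W) on D(U)={2,3,5} D(Y)={2,3,4,6,7} D(W)={3,4,7}: Y {2,3,4,6,7}->{2,4}; W {3,4,7}->{4,7}
Constraint 3 (W != Y) on D(W)={4,7} D(Y)={2,4}: no change
So after all 3 constraints: D(W) = {4,7}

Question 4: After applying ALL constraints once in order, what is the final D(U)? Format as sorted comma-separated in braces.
Answer: {2,3,5}

Derivation:
Constraint 1 (U < W) on D(U)={2,3,5} D(W)={1,2,3,4,7}: W {1,2,3,4,7}->{3,4,7}
Constraint 2 (U + Y = W) on D(U)={2,3,5} D(Y)={2,3,4,6,7} D(W)={3,4,7}: Y {2,3,4,6,7}->{2,4}; W {3,4,7}->{4,7}
Constraint 3 (W != Y) on D(W)={4,7} D(Y)={2,4}: no change
So after all 3 constraints: D(U) = {2,3,5}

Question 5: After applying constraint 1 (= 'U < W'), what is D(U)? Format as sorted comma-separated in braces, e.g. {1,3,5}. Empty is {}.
Constraint 1 (U < W) on D(U)={2,3,5} D(W)={1,2,3,4,7}: W {1,2,3,4,7}->{3,4,7}
So after constraint 1: D(U) = {2,3,5}

Answer: {2,3,5}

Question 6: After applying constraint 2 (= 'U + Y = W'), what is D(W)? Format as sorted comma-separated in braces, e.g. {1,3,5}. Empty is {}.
Answer: {4,7}

Derivation:
Constraint 1 (U < W) on D(U)={2,3,5} D(W)={1,2,3,4,7}: W {1,2,3,4,7}->{3,4,7}
Constraint 2 (U + Y = W) on D(U)={2,3,5} D(Y)={2,3,4,6,7} D(W)={3,4,7}: Y {2,3,4,6,7}->{2,4}; W {3,4,7}->{4,7}
So after constraint 2: D(W) = {4,7}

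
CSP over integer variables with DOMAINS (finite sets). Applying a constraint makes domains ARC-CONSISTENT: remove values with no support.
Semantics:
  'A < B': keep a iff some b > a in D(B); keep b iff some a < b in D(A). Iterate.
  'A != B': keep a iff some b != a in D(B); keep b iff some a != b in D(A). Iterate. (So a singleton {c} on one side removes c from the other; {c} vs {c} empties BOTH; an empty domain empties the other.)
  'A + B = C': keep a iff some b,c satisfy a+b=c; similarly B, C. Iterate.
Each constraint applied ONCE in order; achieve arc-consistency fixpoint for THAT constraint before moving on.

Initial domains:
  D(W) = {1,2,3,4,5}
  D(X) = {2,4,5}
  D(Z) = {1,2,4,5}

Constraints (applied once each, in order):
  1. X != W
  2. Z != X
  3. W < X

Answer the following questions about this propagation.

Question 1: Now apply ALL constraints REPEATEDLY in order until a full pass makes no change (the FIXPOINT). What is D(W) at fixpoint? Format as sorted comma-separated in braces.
pass 0 (initial): D(W)={1,2,3,4,5}
pass 1: W {1,2,3,4,5}->{1,2,3,4}
pass 2: no change
Fixpoint after 2 passes: D(W) = {1,2,3,4}

Answer: {1,2,3,4}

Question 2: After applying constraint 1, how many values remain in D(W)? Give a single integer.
Constraint 1 (X != W) on D(X)={2,4,5} D(W)={1,2,3,4,5}: no change
So after constraint 1: D(W)={1,2,3,4,5}, size = 5

Answer: 5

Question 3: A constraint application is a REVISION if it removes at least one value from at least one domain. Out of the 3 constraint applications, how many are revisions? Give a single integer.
Answer: 1

Derivation:
Constraint 1 (X != W) on D(X)={2,4,5} D(W)={1,2,3,4,5}: no change => not a revision
Constraint 2 (Z != X) on D(Z)={1,2,4,5} D(X)={2,4,5}: no change => not a revision
Constraint 3 (W < X) on D(W)={1,2,3,4,5} D(X)={2,4,5}: W {1,2,3,4,5}->{1,2,3,4} => REVISION
Total revisions = 1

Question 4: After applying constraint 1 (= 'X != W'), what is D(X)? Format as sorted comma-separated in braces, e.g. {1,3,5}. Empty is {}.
Answer: {2,4,5}

Derivation:
Constraint 1 (X != W) on D(X)={2,4,5} D(W)={1,2,3,4,5}: no change
So after constraint 1: D(X) = {2,4,5}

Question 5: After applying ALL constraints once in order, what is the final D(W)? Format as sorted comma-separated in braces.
Constraint 1 (X != W) on D(X)={2,4,5} D(W)={1,2,3,4,5}: no change
Constraint 2 (Z != X) on D(Z)={1,2,4,5} D(X)={2,4,5}: no change
Constraint 3 (W < X) on D(W)={1,2,3,4,5} D(X)={2,4,5}: W {1,2,3,4,5}->{1,2,3,4}
So after all 3 constraints: D(W) = {1,2,3,4}

Answer: {1,2,3,4}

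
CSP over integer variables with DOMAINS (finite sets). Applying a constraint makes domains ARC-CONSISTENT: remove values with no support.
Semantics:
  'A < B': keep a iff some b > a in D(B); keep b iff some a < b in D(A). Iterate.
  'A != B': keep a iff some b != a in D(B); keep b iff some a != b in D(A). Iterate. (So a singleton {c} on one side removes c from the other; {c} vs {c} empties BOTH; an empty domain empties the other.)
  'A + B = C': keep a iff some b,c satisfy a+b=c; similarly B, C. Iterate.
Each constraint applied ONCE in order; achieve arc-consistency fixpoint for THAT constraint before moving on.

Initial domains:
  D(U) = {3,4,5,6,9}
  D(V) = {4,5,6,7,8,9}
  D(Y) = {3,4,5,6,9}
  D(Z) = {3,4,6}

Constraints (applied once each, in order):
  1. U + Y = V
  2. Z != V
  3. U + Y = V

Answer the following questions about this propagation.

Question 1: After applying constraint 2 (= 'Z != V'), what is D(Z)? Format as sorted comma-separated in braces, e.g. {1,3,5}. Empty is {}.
Answer: {3,4,6}

Derivation:
Constraint 1 (U + Y = V) on D(U)={3,4,5,6,9} D(Y)={3,4,5,6,9} D(V)={4,5,6,7,8,9}: U {3,4,5,6,9}->{3,4,5,6}; Y {3,4,5,6,9}->{3,4,5,6}; V {4,5,6,7,8,9}->{6,7,8,9}
Constraint 2 (Z != V) on D(Z)={3,4,6} D(V)={6,7,8,9}: no change
So after constraint 2: D(Z) = {3,4,6}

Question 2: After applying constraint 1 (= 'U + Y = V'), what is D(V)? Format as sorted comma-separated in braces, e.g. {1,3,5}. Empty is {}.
Answer: {6,7,8,9}

Derivation:
Constraint 1 (U + Y = V) on D(U)={3,4,5,6,9} D(Y)={3,4,5,6,9} D(V)={4,5,6,7,8,9}: U {3,4,5,6,9}->{3,4,5,6}; Y {3,4,5,6,9}->{3,4,5,6}; V {4,5,6,7,8,9}->{6,7,8,9}
So after constraint 1: D(V) = {6,7,8,9}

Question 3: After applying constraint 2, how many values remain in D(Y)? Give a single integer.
Constraint 1 (U + Y = V) on D(U)={3,4,5,6,9} D(Y)={3,4,5,6,9} D(V)={4,5,6,7,8,9}: U {3,4,5,6,9}->{3,4,5,6}; Y {3,4,5,6,9}->{3,4,5,6}; V {4,5,6,7,8,9}->{6,7,8,9}
Constraint 2 (Z != V) on D(Z)={3,4,6} D(V)={6,7,8,9}: no change
So after constraint 2: D(Y)={3,4,5,6}, size = 4

Answer: 4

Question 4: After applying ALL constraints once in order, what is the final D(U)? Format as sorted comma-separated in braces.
Answer: {3,4,5,6}

Derivation:
Constraint 1 (U + Y = V) on D(U)={3,4,5,6,9} D(Y)={3,4,5,6,9} D(V)={4,5,6,7,8,9}: U {3,4,5,6,9}->{3,4,5,6}; Y {3,4,5,6,9}->{3,4,5,6}; V {4,5,6,7,8,9}->{6,7,8,9}
Constraint 2 (Z != V) on D(Z)={3,4,6} D(V)={6,7,8,9}: no change
Constraint 3 (U + Y = V) on D(U)={3,4,5,6} D(Y)={3,4,5,6} D(V)={6,7,8,9}: no change
So after all 3 constraints: D(U) = {3,4,5,6}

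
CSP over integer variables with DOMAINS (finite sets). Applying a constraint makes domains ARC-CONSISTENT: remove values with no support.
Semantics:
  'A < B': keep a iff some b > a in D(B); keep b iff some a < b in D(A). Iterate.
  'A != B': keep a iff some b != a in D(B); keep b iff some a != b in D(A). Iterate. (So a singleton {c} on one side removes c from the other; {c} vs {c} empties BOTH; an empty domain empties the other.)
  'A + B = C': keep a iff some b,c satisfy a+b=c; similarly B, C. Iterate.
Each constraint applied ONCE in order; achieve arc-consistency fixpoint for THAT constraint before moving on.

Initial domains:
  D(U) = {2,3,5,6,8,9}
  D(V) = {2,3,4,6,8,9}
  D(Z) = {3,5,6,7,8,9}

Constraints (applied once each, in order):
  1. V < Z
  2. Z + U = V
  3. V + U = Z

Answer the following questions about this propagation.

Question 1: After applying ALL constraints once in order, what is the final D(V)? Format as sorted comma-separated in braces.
Constraint 1 (V < Z) on D(V)={2,3,4,6,8,9} D(Z)={3,5,6,7,8,9}: V {2,3,4,6,8,9}->{2,3,4,6,8}
Constraint 2 (Z + U = V) on D(Z)={3,5,6,7,8,9} D(U)={2,3,5,6,8,9} D(V)={2,3,4,6,8}: Z {3,5,6,7,8,9}->{3,5,6}; U {2,3,5,6,8,9}->{2,3,5}; V {2,3,4,6,8}->{6,8}
Constraint 3 (V + U = Z) on D(V)={6,8} D(U)={2,3,5} D(Z)={3,5,6}: V {6,8}->{}; U {2,3,5}->{}; Z {3,5,6}->{}
So after all 3 constraints: D(V) = {}

Answer: {}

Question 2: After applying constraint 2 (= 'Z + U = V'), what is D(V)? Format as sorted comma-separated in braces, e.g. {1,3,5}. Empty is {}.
Constraint 1 (V < Z) on D(V)={2,3,4,6,8,9} D(Z)={3,5,6,7,8,9}: V {2,3,4,6,8,9}->{2,3,4,6,8}
Constraint 2 (Z + U = V) on D(Z)={3,5,6,7,8,9} D(U)={2,3,5,6,8,9} D(V)={2,3,4,6,8}: Z {3,5,6,7,8,9}->{3,5,6}; U {2,3,5,6,8,9}->{2,3,5}; V {2,3,4,6,8}->{6,8}
So after constraint 2: D(V) = {6,8}

Answer: {6,8}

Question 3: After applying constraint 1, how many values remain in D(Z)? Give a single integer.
Constraint 1 (V < Z) on D(V)={2,3,4,6,8,9} D(Z)={3,5,6,7,8,9}: V {2,3,4,6,8,9}->{2,3,4,6,8}
So after constraint 1: D(Z)={3,5,6,7,8,9}, size = 6

Answer: 6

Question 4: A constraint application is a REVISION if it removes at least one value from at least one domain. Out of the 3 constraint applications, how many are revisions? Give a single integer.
Constraint 1 (V < Z) on D(V)={2,3,4,6,8,9} D(Z)={3,5,6,7,8,9}: V {2,3,4,6,8,9}->{2,3,4,6,8} => REVISION
Constraint 2 (Z + U = V) on D(Z)={3,5,6,7,8,9} D(U)={2,3,5,6,8,9} D(V)={2,3,4,6,8}: Z {3,5,6,7,8,9}->{3,5,6}; U {2,3,5,6,8,9}->{2,3,5}; V {2,3,4,6,8}->{6,8} => REVISION
Constraint 3 (V + U = Z) on D(V)={6,8} D(U)={2,3,5} D(Z)={3,5,6}: V {6,8}->{}; U {2,3,5}->{}; Z {3,5,6}->{} => REVISION
Total revisions = 3

Answer: 3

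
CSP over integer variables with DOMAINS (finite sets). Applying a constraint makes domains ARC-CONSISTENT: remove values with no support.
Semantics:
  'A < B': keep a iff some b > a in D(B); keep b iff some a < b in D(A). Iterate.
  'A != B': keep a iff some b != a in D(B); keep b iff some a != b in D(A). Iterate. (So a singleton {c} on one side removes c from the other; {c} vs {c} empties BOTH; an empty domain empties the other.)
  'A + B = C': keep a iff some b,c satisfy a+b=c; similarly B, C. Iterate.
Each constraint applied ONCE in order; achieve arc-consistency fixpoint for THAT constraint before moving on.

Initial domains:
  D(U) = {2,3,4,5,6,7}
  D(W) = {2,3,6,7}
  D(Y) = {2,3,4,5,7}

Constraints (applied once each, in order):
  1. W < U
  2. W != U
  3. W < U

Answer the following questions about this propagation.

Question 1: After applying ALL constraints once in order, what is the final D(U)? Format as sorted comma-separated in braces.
Constraint 1 (W < U) on D(W)={2,3,6,7} D(U)={2,3,4,5,6,7}: W {2,3,6,7}->{2,3,6}; U {2,3,4,5,6,7}->{3,4,5,6,7}
Constraint 2 (W != U) on D(W)={2,3,6} D(U)={3,4,5,6,7}: no change
Constraint 3 (W < U) on D(W)={2,3,6} D(U)={3,4,5,6,7}: no change
So after all 3 constraints: D(U) = {3,4,5,6,7}

Answer: {3,4,5,6,7}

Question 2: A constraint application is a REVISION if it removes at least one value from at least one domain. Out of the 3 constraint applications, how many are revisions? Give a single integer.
Constraint 1 (W < U) on D(W)={2,3,6,7} D(U)={2,3,4,5,6,7}: W {2,3,6,7}->{2,3,6}; U {2,3,4,5,6,7}->{3,4,5,6,7} => REVISION
Constraint 2 (W != U) on D(W)={2,3,6} D(U)={3,4,5,6,7}: no change => not a revision
Constraint 3 (W < U) on D(W)={2,3,6} D(U)={3,4,5,6,7}: no change => not a revision
Total revisions = 1

Answer: 1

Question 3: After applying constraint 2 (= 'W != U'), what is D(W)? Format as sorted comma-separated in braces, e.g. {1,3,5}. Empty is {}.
Answer: {2,3,6}

Derivation:
Constraint 1 (W < U) on D(W)={2,3,6,7} D(U)={2,3,4,5,6,7}: W {2,3,6,7}->{2,3,6}; U {2,3,4,5,6,7}->{3,4,5,6,7}
Constraint 2 (W != U) on D(W)={2,3,6} D(U)={3,4,5,6,7}: no change
So after constraint 2: D(W) = {2,3,6}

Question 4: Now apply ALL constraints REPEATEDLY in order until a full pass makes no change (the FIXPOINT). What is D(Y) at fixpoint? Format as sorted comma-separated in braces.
pass 0 (initial): D(Y)={2,3,4,5,7}
pass 1: U {2,3,4,5,6,7}->{3,4,5,6,7}; W {2,3,6,7}->{2,3,6}
pass 2: no change
Fixpoint after 2 passes: D(Y) = {2,3,4,5,7}

Answer: {2,3,4,5,7}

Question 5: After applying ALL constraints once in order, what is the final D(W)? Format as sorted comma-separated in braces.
Constraint 1 (W < U) on D(W)={2,3,6,7} D(U)={2,3,4,5,6,7}: W {2,3,6,7}->{2,3,6}; U {2,3,4,5,6,7}->{3,4,5,6,7}
Constraint 2 (W != U) on D(W)={2,3,6} D(U)={3,4,5,6,7}: no change
Constraint 3 (W < U) on D(W)={2,3,6} D(U)={3,4,5,6,7}: no change
So after all 3 constraints: D(W) = {2,3,6}

Answer: {2,3,6}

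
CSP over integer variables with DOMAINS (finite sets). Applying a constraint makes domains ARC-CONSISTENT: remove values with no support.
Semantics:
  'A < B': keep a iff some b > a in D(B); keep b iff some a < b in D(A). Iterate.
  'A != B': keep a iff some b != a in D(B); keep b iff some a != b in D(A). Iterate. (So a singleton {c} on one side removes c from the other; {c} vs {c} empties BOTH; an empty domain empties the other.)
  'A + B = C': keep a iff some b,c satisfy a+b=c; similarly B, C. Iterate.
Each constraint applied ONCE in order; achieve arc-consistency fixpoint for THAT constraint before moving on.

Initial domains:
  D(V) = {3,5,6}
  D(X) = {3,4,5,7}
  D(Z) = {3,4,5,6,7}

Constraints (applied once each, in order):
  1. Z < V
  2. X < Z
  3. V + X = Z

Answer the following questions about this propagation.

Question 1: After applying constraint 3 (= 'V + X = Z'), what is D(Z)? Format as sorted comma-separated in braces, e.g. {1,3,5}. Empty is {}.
Constraint 1 (Z < V) on D(Z)={3,4,5,6,7} D(V)={3,5,6}: Z {3,4,5,6,7}->{3,4,5}; V {3,5,6}->{5,6}
Constraint 2 (X < Z) on D(X)={3,4,5,7} D(Z)={3,4,5}: X {3,4,5,7}->{3,4}; Z {3,4,5}->{4,5}
Constraint 3 (V + X = Z) on D(V)={5,6} D(X)={3,4} D(Z)={4,5}: V {5,6}->{}; X {3,4}->{}; Z {4,5}->{}
So after constraint 3: D(Z) = {}

Answer: {}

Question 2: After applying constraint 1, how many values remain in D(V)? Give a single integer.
Answer: 2

Derivation:
Constraint 1 (Z < V) on D(Z)={3,4,5,6,7} D(V)={3,5,6}: Z {3,4,5,6,7}->{3,4,5}; V {3,5,6}->{5,6}
So after constraint 1: D(V)={5,6}, size = 2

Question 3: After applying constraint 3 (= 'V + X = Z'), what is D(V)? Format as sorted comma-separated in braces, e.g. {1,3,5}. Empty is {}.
Constraint 1 (Z < V) on D(Z)={3,4,5,6,7} D(V)={3,5,6}: Z {3,4,5,6,7}->{3,4,5}; V {3,5,6}->{5,6}
Constraint 2 (X < Z) on D(X)={3,4,5,7} D(Z)={3,4,5}: X {3,4,5,7}->{3,4}; Z {3,4,5}->{4,5}
Constraint 3 (V + X = Z) on D(V)={5,6} D(X)={3,4} D(Z)={4,5}: V {5,6}->{}; X {3,4}->{}; Z {4,5}->{}
So after constraint 3: D(V) = {}

Answer: {}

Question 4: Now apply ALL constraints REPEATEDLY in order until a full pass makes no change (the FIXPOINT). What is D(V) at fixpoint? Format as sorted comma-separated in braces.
pass 0 (initial): D(V)={3,5,6}
pass 1: V {3,5,6}->{}; X {3,4,5,7}->{}; Z {3,4,5,6,7}->{}
pass 2: no change
Fixpoint after 2 passes: D(V) = {}

Answer: {}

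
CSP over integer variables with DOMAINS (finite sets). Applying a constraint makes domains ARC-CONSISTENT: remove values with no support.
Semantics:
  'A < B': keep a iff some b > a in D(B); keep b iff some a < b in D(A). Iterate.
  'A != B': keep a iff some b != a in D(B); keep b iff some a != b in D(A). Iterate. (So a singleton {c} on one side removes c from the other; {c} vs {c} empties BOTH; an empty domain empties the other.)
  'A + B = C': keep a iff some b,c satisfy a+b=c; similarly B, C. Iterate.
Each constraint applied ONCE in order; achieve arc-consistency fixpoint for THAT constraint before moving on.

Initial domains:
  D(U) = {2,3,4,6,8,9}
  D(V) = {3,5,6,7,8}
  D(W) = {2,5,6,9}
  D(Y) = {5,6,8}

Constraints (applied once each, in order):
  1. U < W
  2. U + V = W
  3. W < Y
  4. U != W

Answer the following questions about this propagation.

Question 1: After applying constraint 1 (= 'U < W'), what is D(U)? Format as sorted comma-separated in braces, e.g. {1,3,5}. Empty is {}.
Answer: {2,3,4,6,8}

Derivation:
Constraint 1 (U < W) on D(U)={2,3,4,6,8,9} D(W)={2,5,6,9}: U {2,3,4,6,8,9}->{2,3,4,6,8}; W {2,5,6,9}->{5,6,9}
So after constraint 1: D(U) = {2,3,4,6,8}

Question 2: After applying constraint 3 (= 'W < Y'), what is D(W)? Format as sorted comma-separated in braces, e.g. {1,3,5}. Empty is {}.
Answer: {5,6}

Derivation:
Constraint 1 (U < W) on D(U)={2,3,4,6,8,9} D(W)={2,5,6,9}: U {2,3,4,6,8,9}->{2,3,4,6,8}; W {2,5,6,9}->{5,6,9}
Constraint 2 (U + V = W) on D(U)={2,3,4,6,8} D(V)={3,5,6,7,8} D(W)={5,6,9}: U {2,3,4,6,8}->{2,3,4,6}; V {3,5,6,7,8}->{3,5,6,7}
Constraint 3 (W < Y) on D(W)={5,6,9} D(Y)={5,6,8}: W {5,6,9}->{5,6}; Y {5,6,8}->{6,8}
So after constraint 3: D(W) = {5,6}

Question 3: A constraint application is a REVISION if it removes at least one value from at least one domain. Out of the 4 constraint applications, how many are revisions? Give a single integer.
Answer: 3

Derivation:
Constraint 1 (U < W) on D(U)={2,3,4,6,8,9} D(W)={2,5,6,9}: U {2,3,4,6,8,9}->{2,3,4,6,8}; W {2,5,6,9}->{5,6,9} => REVISION
Constraint 2 (U + V = W) on D(U)={2,3,4,6,8} D(V)={3,5,6,7,8} D(W)={5,6,9}: U {2,3,4,6,8}->{2,3,4,6}; V {3,5,6,7,8}->{3,5,6,7} => REVISION
Constraint 3 (W < Y) on D(W)={5,6,9} D(Y)={5,6,8}: W {5,6,9}->{5,6}; Y {5,6,8}->{6,8} => REVISION
Constraint 4 (U != W) on D(U)={2,3,4,6} D(W)={5,6}: no change => not a revision
Total revisions = 3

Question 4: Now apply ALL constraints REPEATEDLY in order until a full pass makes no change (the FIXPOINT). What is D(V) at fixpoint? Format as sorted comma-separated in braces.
pass 0 (initial): D(V)={3,5,6,7,8}
pass 1: U {2,3,4,6,8,9}->{2,3,4,6}; V {3,5,6,7,8}->{3,5,6,7}; W {2,5,6,9}->{5,6}; Y {5,6,8}->{6,8}
pass 2: U {2,3,4,6}->{2,3}; V {3,5,6,7}->{3}
pass 3: no change
Fixpoint after 3 passes: D(V) = {3}

Answer: {3}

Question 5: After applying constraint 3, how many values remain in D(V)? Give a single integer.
Constraint 1 (U < W) on D(U)={2,3,4,6,8,9} D(W)={2,5,6,9}: U {2,3,4,6,8,9}->{2,3,4,6,8}; W {2,5,6,9}->{5,6,9}
Constraint 2 (U + V = W) on D(U)={2,3,4,6,8} D(V)={3,5,6,7,8} D(W)={5,6,9}: U {2,3,4,6,8}->{2,3,4,6}; V {3,5,6,7,8}->{3,5,6,7}
Constraint 3 (W < Y) on D(W)={5,6,9} D(Y)={5,6,8}: W {5,6,9}->{5,6}; Y {5,6,8}->{6,8}
So after constraint 3: D(V)={3,5,6,7}, size = 4

Answer: 4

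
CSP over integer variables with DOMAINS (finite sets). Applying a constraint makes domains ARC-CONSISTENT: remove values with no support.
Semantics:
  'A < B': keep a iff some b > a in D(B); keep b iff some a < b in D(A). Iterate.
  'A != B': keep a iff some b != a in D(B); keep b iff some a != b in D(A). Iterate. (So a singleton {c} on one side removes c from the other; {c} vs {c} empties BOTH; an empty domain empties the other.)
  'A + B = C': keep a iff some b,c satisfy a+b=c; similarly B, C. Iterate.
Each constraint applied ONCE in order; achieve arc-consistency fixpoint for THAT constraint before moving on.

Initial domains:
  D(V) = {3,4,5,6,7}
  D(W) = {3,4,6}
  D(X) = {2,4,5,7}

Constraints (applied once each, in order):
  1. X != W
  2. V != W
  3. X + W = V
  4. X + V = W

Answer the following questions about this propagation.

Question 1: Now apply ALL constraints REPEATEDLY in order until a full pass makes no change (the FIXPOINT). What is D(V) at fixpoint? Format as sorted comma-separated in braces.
pass 0 (initial): D(V)={3,4,5,6,7}
pass 1: V {3,4,5,6,7}->{}; W {3,4,6}->{}; X {2,4,5,7}->{}
pass 2: no change
Fixpoint after 2 passes: D(V) = {}

Answer: {}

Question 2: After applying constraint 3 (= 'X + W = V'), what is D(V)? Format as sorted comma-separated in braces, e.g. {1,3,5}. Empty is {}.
Answer: {5,6,7}

Derivation:
Constraint 1 (X != W) on D(X)={2,4,5,7} D(W)={3,4,6}: no change
Constraint 2 (V != W) on D(V)={3,4,5,6,7} D(W)={3,4,6}: no change
Constraint 3 (X + W = V) on D(X)={2,4,5,7} D(W)={3,4,6} D(V)={3,4,5,6,7}: X {2,4,5,7}->{2,4}; W {3,4,6}->{3,4}; V {3,4,5,6,7}->{5,6,7}
So after constraint 3: D(V) = {5,6,7}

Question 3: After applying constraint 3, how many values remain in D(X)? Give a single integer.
Constraint 1 (X != W) on D(X)={2,4,5,7} D(W)={3,4,6}: no change
Constraint 2 (V != W) on D(V)={3,4,5,6,7} D(W)={3,4,6}: no change
Constraint 3 (X + W = V) on D(X)={2,4,5,7} D(W)={3,4,6} D(V)={3,4,5,6,7}: X {2,4,5,7}->{2,4}; W {3,4,6}->{3,4}; V {3,4,5,6,7}->{5,6,7}
So after constraint 3: D(X)={2,4}, size = 2

Answer: 2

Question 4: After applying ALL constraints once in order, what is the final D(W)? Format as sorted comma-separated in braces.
Constraint 1 (X != W) on D(X)={2,4,5,7} D(W)={3,4,6}: no change
Constraint 2 (V != W) on D(V)={3,4,5,6,7} D(W)={3,4,6}: no change
Constraint 3 (X + W = V) on D(X)={2,4,5,7} D(W)={3,4,6} D(V)={3,4,5,6,7}: X {2,4,5,7}->{2,4}; W {3,4,6}->{3,4}; V {3,4,5,6,7}->{5,6,7}
Constraint 4 (X + V = W) on D(X)={2,4} D(V)={5,6,7} D(W)={3,4}: X {2,4}->{}; V {5,6,7}->{}; W {3,4}->{}
So after all 4 constraints: D(W) = {}

Answer: {}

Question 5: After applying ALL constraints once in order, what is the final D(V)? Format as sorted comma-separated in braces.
Answer: {}

Derivation:
Constraint 1 (X != W) on D(X)={2,4,5,7} D(W)={3,4,6}: no change
Constraint 2 (V != W) on D(V)={3,4,5,6,7} D(W)={3,4,6}: no change
Constraint 3 (X + W = V) on D(X)={2,4,5,7} D(W)={3,4,6} D(V)={3,4,5,6,7}: X {2,4,5,7}->{2,4}; W {3,4,6}->{3,4}; V {3,4,5,6,7}->{5,6,7}
Constraint 4 (X + V = W) on D(X)={2,4} D(V)={5,6,7} D(W)={3,4}: X {2,4}->{}; V {5,6,7}->{}; W {3,4}->{}
So after all 4 constraints: D(V) = {}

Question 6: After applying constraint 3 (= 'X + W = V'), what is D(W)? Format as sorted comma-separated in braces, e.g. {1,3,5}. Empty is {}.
Answer: {3,4}

Derivation:
Constraint 1 (X != W) on D(X)={2,4,5,7} D(W)={3,4,6}: no change
Constraint 2 (V != W) on D(V)={3,4,5,6,7} D(W)={3,4,6}: no change
Constraint 3 (X + W = V) on D(X)={2,4,5,7} D(W)={3,4,6} D(V)={3,4,5,6,7}: X {2,4,5,7}->{2,4}; W {3,4,6}->{3,4}; V {3,4,5,6,7}->{5,6,7}
So after constraint 3: D(W) = {3,4}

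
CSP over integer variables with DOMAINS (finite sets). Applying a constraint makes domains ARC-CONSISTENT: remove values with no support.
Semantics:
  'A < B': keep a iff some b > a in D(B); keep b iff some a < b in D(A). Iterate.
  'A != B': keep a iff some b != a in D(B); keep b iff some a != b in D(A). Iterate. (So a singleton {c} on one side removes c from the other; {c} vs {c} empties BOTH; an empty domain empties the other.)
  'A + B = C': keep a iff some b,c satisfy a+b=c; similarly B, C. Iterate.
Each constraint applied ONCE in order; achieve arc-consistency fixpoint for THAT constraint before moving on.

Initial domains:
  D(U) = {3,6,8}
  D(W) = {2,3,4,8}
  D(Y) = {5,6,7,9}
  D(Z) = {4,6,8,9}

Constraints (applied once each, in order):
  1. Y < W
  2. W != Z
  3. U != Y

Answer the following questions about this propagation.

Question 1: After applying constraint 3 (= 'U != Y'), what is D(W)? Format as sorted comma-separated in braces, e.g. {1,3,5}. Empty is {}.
Answer: {8}

Derivation:
Constraint 1 (Y < W) on D(Y)={5,6,7,9} D(W)={2,3,4,8}: Y {5,6,7,9}->{5,6,7}; W {2,3,4,8}->{8}
Constraint 2 (W != Z) on D(W)={8} D(Z)={4,6,8,9}: Z {4,6,8,9}->{4,6,9}
Constraint 3 (U != Y) on D(U)={3,6,8} D(Y)={5,6,7}: no change
So after constraint 3: D(W) = {8}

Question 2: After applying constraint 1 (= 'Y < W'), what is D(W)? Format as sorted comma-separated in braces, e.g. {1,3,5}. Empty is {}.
Constraint 1 (Y < W) on D(Y)={5,6,7,9} D(W)={2,3,4,8}: Y {5,6,7,9}->{5,6,7}; W {2,3,4,8}->{8}
So after constraint 1: D(W) = {8}

Answer: {8}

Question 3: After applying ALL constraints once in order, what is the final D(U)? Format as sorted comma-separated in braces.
Constraint 1 (Y < W) on D(Y)={5,6,7,9} D(W)={2,3,4,8}: Y {5,6,7,9}->{5,6,7}; W {2,3,4,8}->{8}
Constraint 2 (W != Z) on D(W)={8} D(Z)={4,6,8,9}: Z {4,6,8,9}->{4,6,9}
Constraint 3 (U != Y) on D(U)={3,6,8} D(Y)={5,6,7}: no change
So after all 3 constraints: D(U) = {3,6,8}

Answer: {3,6,8}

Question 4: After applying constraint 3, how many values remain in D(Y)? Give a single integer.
Answer: 3

Derivation:
Constraint 1 (Y < W) on D(Y)={5,6,7,9} D(W)={2,3,4,8}: Y {5,6,7,9}->{5,6,7}; W {2,3,4,8}->{8}
Constraint 2 (W != Z) on D(W)={8} D(Z)={4,6,8,9}: Z {4,6,8,9}->{4,6,9}
Constraint 3 (U != Y) on D(U)={3,6,8} D(Y)={5,6,7}: no change
So after constraint 3: D(Y)={5,6,7}, size = 3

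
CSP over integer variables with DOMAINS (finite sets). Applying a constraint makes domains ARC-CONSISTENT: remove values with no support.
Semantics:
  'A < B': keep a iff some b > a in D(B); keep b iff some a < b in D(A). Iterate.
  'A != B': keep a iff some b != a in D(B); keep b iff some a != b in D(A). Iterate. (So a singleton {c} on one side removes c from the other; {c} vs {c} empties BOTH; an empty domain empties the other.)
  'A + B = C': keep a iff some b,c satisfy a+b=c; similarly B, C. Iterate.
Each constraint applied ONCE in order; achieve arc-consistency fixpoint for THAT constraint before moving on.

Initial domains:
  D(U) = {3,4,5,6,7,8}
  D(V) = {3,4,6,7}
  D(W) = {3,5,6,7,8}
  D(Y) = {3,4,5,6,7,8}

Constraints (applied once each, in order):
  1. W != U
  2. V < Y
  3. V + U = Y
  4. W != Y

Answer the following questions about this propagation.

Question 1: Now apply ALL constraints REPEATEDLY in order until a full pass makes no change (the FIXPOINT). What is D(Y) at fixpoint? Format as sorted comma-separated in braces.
Answer: {6,7,8}

Derivation:
pass 0 (initial): D(Y)={3,4,5,6,7,8}
pass 1: U {3,4,5,6,7,8}->{3,4,5}; V {3,4,6,7}->{3,4}; Y {3,4,5,6,7,8}->{6,7,8}
pass 2: no change
Fixpoint after 2 passes: D(Y) = {6,7,8}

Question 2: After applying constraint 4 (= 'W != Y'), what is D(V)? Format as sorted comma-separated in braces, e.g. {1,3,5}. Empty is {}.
Answer: {3,4}

Derivation:
Constraint 1 (W != U) on D(W)={3,5,6,7,8} D(U)={3,4,5,6,7,8}: no change
Constraint 2 (V < Y) on D(V)={3,4,6,7} D(Y)={3,4,5,6,7,8}: Y {3,4,5,6,7,8}->{4,5,6,7,8}
Constraint 3 (V + U = Y) on D(V)={3,4,6,7} D(U)={3,4,5,6,7,8} D(Y)={4,5,6,7,8}: V {3,4,6,7}->{3,4}; U {3,4,5,6,7,8}->{3,4,5}; Y {4,5,6,7,8}->{6,7,8}
Constraint 4 (W != Y) on D(W)={3,5,6,7,8} D(Y)={6,7,8}: no change
So after constraint 4: D(V) = {3,4}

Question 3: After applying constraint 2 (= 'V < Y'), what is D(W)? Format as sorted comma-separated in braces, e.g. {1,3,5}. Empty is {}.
Constraint 1 (W != U) on D(W)={3,5,6,7,8} D(U)={3,4,5,6,7,8}: no change
Constraint 2 (V < Y) on D(V)={3,4,6,7} D(Y)={3,4,5,6,7,8}: Y {3,4,5,6,7,8}->{4,5,6,7,8}
So after constraint 2: D(W) = {3,5,6,7,8}

Answer: {3,5,6,7,8}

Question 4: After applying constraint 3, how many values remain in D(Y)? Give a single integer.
Answer: 3

Derivation:
Constraint 1 (W != U) on D(W)={3,5,6,7,8} D(U)={3,4,5,6,7,8}: no change
Constraint 2 (V < Y) on D(V)={3,4,6,7} D(Y)={3,4,5,6,7,8}: Y {3,4,5,6,7,8}->{4,5,6,7,8}
Constraint 3 (V + U = Y) on D(V)={3,4,6,7} D(U)={3,4,5,6,7,8} D(Y)={4,5,6,7,8}: V {3,4,6,7}->{3,4}; U {3,4,5,6,7,8}->{3,4,5}; Y {4,5,6,7,8}->{6,7,8}
So after constraint 3: D(Y)={6,7,8}, size = 3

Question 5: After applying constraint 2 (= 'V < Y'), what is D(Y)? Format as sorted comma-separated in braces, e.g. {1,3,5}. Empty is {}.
Answer: {4,5,6,7,8}

Derivation:
Constraint 1 (W != U) on D(W)={3,5,6,7,8} D(U)={3,4,5,6,7,8}: no change
Constraint 2 (V < Y) on D(V)={3,4,6,7} D(Y)={3,4,5,6,7,8}: Y {3,4,5,6,7,8}->{4,5,6,7,8}
So after constraint 2: D(Y) = {4,5,6,7,8}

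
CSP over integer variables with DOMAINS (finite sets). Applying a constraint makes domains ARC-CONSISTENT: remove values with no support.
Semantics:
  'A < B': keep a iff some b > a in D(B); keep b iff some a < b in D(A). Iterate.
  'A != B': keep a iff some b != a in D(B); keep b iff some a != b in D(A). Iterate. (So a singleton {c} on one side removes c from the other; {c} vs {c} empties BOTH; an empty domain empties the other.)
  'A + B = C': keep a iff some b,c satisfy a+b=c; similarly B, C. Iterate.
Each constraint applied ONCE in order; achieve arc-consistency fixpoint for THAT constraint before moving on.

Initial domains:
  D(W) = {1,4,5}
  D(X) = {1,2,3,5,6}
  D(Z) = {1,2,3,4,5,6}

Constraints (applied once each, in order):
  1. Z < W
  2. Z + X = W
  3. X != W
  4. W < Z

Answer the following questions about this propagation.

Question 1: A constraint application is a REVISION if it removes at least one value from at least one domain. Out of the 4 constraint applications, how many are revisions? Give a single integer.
Answer: 3

Derivation:
Constraint 1 (Z < W) on D(Z)={1,2,3,4,5,6} D(W)={1,4,5}: Z {1,2,3,4,5,6}->{1,2,3,4}; W {1,4,5}->{4,5} => REVISION
Constraint 2 (Z + X = W) on D(Z)={1,2,3,4} D(X)={1,2,3,5,6} D(W)={4,5}: X {1,2,3,5,6}->{1,2,3} => REVISION
Constraint 3 (X != W) on D(X)={1,2,3} D(W)={4,5}: no change => not a revision
Constraint 4 (W < Z) on D(W)={4,5} D(Z)={1,2,3,4}: W {4,5}->{}; Z {1,2,3,4}->{} => REVISION
Total revisions = 3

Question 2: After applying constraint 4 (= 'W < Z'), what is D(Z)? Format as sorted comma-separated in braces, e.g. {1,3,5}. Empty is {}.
Answer: {}

Derivation:
Constraint 1 (Z < W) on D(Z)={1,2,3,4,5,6} D(W)={1,4,5}: Z {1,2,3,4,5,6}->{1,2,3,4}; W {1,4,5}->{4,5}
Constraint 2 (Z + X = W) on D(Z)={1,2,3,4} D(X)={1,2,3,5,6} D(W)={4,5}: X {1,2,3,5,6}->{1,2,3}
Constraint 3 (X != W) on D(X)={1,2,3} D(W)={4,5}: no change
Constraint 4 (W < Z) on D(W)={4,5} D(Z)={1,2,3,4}: W {4,5}->{}; Z {1,2,3,4}->{}
So after constraint 4: D(Z) = {}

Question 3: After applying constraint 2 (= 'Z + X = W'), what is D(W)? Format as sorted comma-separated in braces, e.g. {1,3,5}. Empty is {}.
Answer: {4,5}

Derivation:
Constraint 1 (Z < W) on D(Z)={1,2,3,4,5,6} D(W)={1,4,5}: Z {1,2,3,4,5,6}->{1,2,3,4}; W {1,4,5}->{4,5}
Constraint 2 (Z + X = W) on D(Z)={1,2,3,4} D(X)={1,2,3,5,6} D(W)={4,5}: X {1,2,3,5,6}->{1,2,3}
So after constraint 2: D(W) = {4,5}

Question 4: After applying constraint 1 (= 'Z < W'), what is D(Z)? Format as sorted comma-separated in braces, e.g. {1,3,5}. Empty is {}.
Constraint 1 (Z < W) on D(Z)={1,2,3,4,5,6} D(W)={1,4,5}: Z {1,2,3,4,5,6}->{1,2,3,4}; W {1,4,5}->{4,5}
So after constraint 1: D(Z) = {1,2,3,4}

Answer: {1,2,3,4}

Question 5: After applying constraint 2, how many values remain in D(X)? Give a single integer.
Constraint 1 (Z < W) on D(Z)={1,2,3,4,5,6} D(W)={1,4,5}: Z {1,2,3,4,5,6}->{1,2,3,4}; W {1,4,5}->{4,5}
Constraint 2 (Z + X = W) on D(Z)={1,2,3,4} D(X)={1,2,3,5,6} D(W)={4,5}: X {1,2,3,5,6}->{1,2,3}
So after constraint 2: D(X)={1,2,3}, size = 3

Answer: 3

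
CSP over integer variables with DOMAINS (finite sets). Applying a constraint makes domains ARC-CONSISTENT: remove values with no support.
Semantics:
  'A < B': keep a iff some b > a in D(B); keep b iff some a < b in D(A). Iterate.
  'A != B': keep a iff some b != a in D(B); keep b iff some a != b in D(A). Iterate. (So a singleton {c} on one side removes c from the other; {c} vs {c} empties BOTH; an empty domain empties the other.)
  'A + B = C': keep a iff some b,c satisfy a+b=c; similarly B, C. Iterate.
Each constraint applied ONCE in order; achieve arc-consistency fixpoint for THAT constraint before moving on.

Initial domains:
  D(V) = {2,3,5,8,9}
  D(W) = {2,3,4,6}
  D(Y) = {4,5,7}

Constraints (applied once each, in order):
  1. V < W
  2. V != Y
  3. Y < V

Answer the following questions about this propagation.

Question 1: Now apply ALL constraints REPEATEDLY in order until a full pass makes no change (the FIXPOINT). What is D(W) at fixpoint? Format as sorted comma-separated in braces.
Answer: {6}

Derivation:
pass 0 (initial): D(W)={2,3,4,6}
pass 1: V {2,3,5,8,9}->{5}; W {2,3,4,6}->{3,4,6}; Y {4,5,7}->{4}
pass 2: W {3,4,6}->{6}
pass 3: no change
Fixpoint after 3 passes: D(W) = {6}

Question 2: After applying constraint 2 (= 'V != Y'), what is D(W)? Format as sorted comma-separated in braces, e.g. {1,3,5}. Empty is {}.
Constraint 1 (V < W) on D(V)={2,3,5,8,9} D(W)={2,3,4,6}: V {2,3,5,8,9}->{2,3,5}; W {2,3,4,6}->{3,4,6}
Constraint 2 (V != Y) on D(V)={2,3,5} D(Y)={4,5,7}: no change
So after constraint 2: D(W) = {3,4,6}

Answer: {3,4,6}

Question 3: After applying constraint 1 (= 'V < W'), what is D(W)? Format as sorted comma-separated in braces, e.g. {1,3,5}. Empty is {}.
Constraint 1 (V < W) on D(V)={2,3,5,8,9} D(W)={2,3,4,6}: V {2,3,5,8,9}->{2,3,5}; W {2,3,4,6}->{3,4,6}
So after constraint 1: D(W) = {3,4,6}

Answer: {3,4,6}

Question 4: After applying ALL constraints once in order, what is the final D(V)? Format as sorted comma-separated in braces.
Answer: {5}

Derivation:
Constraint 1 (V < W) on D(V)={2,3,5,8,9} D(W)={2,3,4,6}: V {2,3,5,8,9}->{2,3,5}; W {2,3,4,6}->{3,4,6}
Constraint 2 (V != Y) on D(V)={2,3,5} D(Y)={4,5,7}: no change
Constraint 3 (Y < V) on D(Y)={4,5,7} D(V)={2,3,5}: Y {4,5,7}->{4}; V {2,3,5}->{5}
So after all 3 constraints: D(V) = {5}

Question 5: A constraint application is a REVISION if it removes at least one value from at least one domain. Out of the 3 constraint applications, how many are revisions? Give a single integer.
Answer: 2

Derivation:
Constraint 1 (V < W) on D(V)={2,3,5,8,9} D(W)={2,3,4,6}: V {2,3,5,8,9}->{2,3,5}; W {2,3,4,6}->{3,4,6} => REVISION
Constraint 2 (V != Y) on D(V)={2,3,5} D(Y)={4,5,7}: no change => not a revision
Constraint 3 (Y < V) on D(Y)={4,5,7} D(V)={2,3,5}: Y {4,5,7}->{4}; V {2,3,5}->{5} => REVISION
Total revisions = 2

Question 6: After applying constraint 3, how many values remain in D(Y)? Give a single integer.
Constraint 1 (V < W) on D(V)={2,3,5,8,9} D(W)={2,3,4,6}: V {2,3,5,8,9}->{2,3,5}; W {2,3,4,6}->{3,4,6}
Constraint 2 (V != Y) on D(V)={2,3,5} D(Y)={4,5,7}: no change
Constraint 3 (Y < V) on D(Y)={4,5,7} D(V)={2,3,5}: Y {4,5,7}->{4}; V {2,3,5}->{5}
So after constraint 3: D(Y)={4}, size = 1

Answer: 1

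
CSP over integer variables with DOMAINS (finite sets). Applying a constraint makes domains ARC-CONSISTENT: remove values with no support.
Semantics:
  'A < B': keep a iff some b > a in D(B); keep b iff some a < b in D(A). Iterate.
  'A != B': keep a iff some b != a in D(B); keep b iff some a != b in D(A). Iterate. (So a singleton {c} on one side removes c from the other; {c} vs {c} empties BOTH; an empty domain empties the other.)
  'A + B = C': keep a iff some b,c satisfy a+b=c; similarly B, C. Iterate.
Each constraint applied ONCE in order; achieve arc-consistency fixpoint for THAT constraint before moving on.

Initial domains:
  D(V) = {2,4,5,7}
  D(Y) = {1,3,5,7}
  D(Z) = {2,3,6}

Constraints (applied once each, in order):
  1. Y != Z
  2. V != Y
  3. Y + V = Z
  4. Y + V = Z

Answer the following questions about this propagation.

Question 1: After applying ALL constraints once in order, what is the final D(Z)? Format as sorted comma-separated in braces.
Constraint 1 (Y != Z) on D(Y)={1,3,5,7} D(Z)={2,3,6}: no change
Constraint 2 (V != Y) on D(V)={2,4,5,7} D(Y)={1,3,5,7}: no change
Constraint 3 (Y + V = Z) on D(Y)={1,3,5,7} D(V)={2,4,5,7} D(Z)={2,3,6}: Y {1,3,5,7}->{1}; V {2,4,5,7}->{2,5}; Z {2,3,6}->{3,6}
Constraint 4 (Y + V = Z) on D(Y)={1} D(V)={2,5} D(Z)={3,6}: no change
So after all 4 constraints: D(Z) = {3,6}

Answer: {3,6}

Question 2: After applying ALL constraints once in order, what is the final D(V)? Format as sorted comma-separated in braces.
Constraint 1 (Y != Z) on D(Y)={1,3,5,7} D(Z)={2,3,6}: no change
Constraint 2 (V != Y) on D(V)={2,4,5,7} D(Y)={1,3,5,7}: no change
Constraint 3 (Y + V = Z) on D(Y)={1,3,5,7} D(V)={2,4,5,7} D(Z)={2,3,6}: Y {1,3,5,7}->{1}; V {2,4,5,7}->{2,5}; Z {2,3,6}->{3,6}
Constraint 4 (Y + V = Z) on D(Y)={1} D(V)={2,5} D(Z)={3,6}: no change
So after all 4 constraints: D(V) = {2,5}

Answer: {2,5}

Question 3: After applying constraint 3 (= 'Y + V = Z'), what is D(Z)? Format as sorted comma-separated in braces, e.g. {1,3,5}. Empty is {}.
Constraint 1 (Y != Z) on D(Y)={1,3,5,7} D(Z)={2,3,6}: no change
Constraint 2 (V != Y) on D(V)={2,4,5,7} D(Y)={1,3,5,7}: no change
Constraint 3 (Y + V = Z) on D(Y)={1,3,5,7} D(V)={2,4,5,7} D(Z)={2,3,6}: Y {1,3,5,7}->{1}; V {2,4,5,7}->{2,5}; Z {2,3,6}->{3,6}
So after constraint 3: D(Z) = {3,6}

Answer: {3,6}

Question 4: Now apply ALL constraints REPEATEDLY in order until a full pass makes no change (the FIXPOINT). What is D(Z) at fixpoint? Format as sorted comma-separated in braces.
Answer: {3,6}

Derivation:
pass 0 (initial): D(Z)={2,3,6}
pass 1: V {2,4,5,7}->{2,5}; Y {1,3,5,7}->{1}; Z {2,3,6}->{3,6}
pass 2: no change
Fixpoint after 2 passes: D(Z) = {3,6}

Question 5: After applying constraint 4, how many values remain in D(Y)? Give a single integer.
Answer: 1

Derivation:
Constraint 1 (Y != Z) on D(Y)={1,3,5,7} D(Z)={2,3,6}: no change
Constraint 2 (V != Y) on D(V)={2,4,5,7} D(Y)={1,3,5,7}: no change
Constraint 3 (Y + V = Z) on D(Y)={1,3,5,7} D(V)={2,4,5,7} D(Z)={2,3,6}: Y {1,3,5,7}->{1}; V {2,4,5,7}->{2,5}; Z {2,3,6}->{3,6}
Constraint 4 (Y + V = Z) on D(Y)={1} D(V)={2,5} D(Z)={3,6}: no change
So after constraint 4: D(Y)={1}, size = 1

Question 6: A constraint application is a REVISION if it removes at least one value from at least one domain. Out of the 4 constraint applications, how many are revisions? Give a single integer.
Constraint 1 (Y != Z) on D(Y)={1,3,5,7} D(Z)={2,3,6}: no change => not a revision
Constraint 2 (V != Y) on D(V)={2,4,5,7} D(Y)={1,3,5,7}: no change => not a revision
Constraint 3 (Y + V = Z) on D(Y)={1,3,5,7} D(V)={2,4,5,7} D(Z)={2,3,6}: Y {1,3,5,7}->{1}; V {2,4,5,7}->{2,5}; Z {2,3,6}->{3,6} => REVISION
Constraint 4 (Y + V = Z) on D(Y)={1} D(V)={2,5} D(Z)={3,6}: no change => not a revision
Total revisions = 1

Answer: 1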